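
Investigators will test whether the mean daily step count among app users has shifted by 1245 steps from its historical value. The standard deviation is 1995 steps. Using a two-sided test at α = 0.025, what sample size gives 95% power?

39

For a one-sample z-test, n = ((z_{α/2} + z_β)·σ/δ)².
z_{α/2} = 2.241 (two-sided α = 0.025); z_β = 1.645 (power 95% → β = 0.05).
n = (3.886 × 1995 / 1245)² = 38.78
Round up: n = 39.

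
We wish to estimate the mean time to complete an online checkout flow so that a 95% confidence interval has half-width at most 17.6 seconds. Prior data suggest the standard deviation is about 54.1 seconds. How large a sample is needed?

n = 37

For a mean, the margin of error is E = z·σ/√n, so n = (zσ/E)².
At 95% confidence, z = 1.960.
n = (1.960 × 54.1 / 17.6)² = 36.30
Round up: n = 37.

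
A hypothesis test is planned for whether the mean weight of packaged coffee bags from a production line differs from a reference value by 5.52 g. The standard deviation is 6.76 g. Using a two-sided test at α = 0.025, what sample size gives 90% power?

For a one-sample z-test, n = ((z_{α/2} + z_β)·σ/δ)².
z_{α/2} = 2.241 (two-sided α = 0.025); z_β = 1.282 (power 90% → β = 0.1).
n = (3.523 × 6.76 / 5.52)² = 18.61
Round up: n = 19.

19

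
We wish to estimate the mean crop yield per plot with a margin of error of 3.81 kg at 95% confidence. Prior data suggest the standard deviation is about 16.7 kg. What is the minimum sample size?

For a mean, the margin of error is E = z·σ/√n, so n = (zσ/E)².
At 95% confidence, z = 1.960.
n = (1.960 × 16.7 / 3.81)² = 73.81
Round up: n = 74.

74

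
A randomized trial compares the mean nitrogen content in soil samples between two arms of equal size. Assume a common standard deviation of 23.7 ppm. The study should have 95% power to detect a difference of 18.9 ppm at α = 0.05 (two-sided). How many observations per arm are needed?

For two equal groups, n per group = 2·((z_{α/2} + z_β)·σ/δ)².
z_{α/2} = 1.960; z_β = 1.645 (power 95%).
n = 2 × (3.605 × 23.7 / 18.9)² = 2 × 20.44 = 40.88
Round up: n = 41 per group.

41 per group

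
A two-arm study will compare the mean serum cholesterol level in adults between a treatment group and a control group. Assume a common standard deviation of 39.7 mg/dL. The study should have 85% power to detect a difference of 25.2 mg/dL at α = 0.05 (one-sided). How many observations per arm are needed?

36 per group

For two equal groups, n per group = 2·((z_α + z_β)·σ/δ)².
z_α = 1.645; z_β = 1.036 (power 85%).
n = 2 × (2.681 × 39.7 / 25.2)² = 2 × 17.84 = 35.68
Round up: n = 36 per group.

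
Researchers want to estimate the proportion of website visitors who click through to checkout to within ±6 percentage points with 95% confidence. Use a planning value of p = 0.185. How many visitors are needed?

For a proportion with margin E = 0.06 at 95% confidence, z = 1.960.
n = p̂(1−p̂)(z/E)² = 0.185 × 0.815 × (1.960/0.06)² = 160.89
Round up: n = 161.

n = 161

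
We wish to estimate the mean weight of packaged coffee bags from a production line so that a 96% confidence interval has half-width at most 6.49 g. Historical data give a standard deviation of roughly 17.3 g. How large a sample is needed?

n = 30

For a mean, the margin of error is E = z·σ/√n, so n = (zσ/E)².
At 96% confidence, z = 2.054.
n = (2.054 × 17.3 / 6.49)² = 29.98
Round up: n = 30.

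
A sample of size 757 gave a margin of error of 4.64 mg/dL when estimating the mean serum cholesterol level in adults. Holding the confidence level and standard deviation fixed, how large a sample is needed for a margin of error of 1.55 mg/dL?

6784

Margin of error scales as 1/√n, so n₂ = n₁·(E₁/E₂)².
n₂ = 757 × (4.64/1.55)² = 757 × 8.961 = 6783.48
Round up: n₂ = 6784.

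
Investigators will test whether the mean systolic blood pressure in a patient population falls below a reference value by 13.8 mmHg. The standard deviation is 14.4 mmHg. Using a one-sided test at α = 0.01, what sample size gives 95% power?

18

For a one-sample z-test, n = ((z_α + z_β)·σ/δ)².
z_α = 2.326 (one-sided α = 0.01); z_β = 1.645 (power 95% → β = 0.05).
n = (3.971 × 14.4 / 13.8)² = 17.17
Round up: n = 18.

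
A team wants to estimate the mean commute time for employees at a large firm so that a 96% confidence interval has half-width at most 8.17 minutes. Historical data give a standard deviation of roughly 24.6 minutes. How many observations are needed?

39

For a mean, the margin of error is E = z·σ/√n, so n = (zσ/E)².
At 96% confidence, z = 2.054.
n = (2.054 × 24.6 / 8.17)² = 38.25
Round up: n = 39.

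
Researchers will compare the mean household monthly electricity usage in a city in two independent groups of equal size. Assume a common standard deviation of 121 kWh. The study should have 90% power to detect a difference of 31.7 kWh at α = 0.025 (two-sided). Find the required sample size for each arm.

For two equal groups, n per group = 2·((z_{α/2} + z_β)·σ/δ)².
z_{α/2} = 2.241; z_β = 1.282 (power 90%).
n = 2 × (3.523 × 121 / 31.7)² = 2 × 180.83 = 361.66
Round up: n = 362 per group.

362 per group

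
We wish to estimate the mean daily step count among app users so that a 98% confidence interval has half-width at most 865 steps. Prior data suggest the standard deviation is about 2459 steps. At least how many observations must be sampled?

44

For a mean, the margin of error is E = z·σ/√n, so n = (zσ/E)².
At 98% confidence, z = 2.326.
n = (2.326 × 2459 / 865)² = 43.72
Round up: n = 44.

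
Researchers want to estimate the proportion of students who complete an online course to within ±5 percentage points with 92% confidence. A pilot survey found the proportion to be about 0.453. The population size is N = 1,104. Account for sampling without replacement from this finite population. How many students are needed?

For a proportion with margin E = 0.05 at 92% confidence, z = 1.751.
n = p̂(1−p̂)(z/E)² = 0.453 × 0.547 × (1.751/0.05)² = 303.89 — call this n₀.
Finite-population correction with N = 1,104: n = n₀ / (1 + (n₀−1)/N) = 303.89 / 1.274 = 238.53
Round up: n = 239.

239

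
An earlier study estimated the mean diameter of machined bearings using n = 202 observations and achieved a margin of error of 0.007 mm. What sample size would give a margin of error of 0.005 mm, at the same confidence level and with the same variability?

396

Margin of error scales as 1/√n, so n₂ = n₁·(E₁/E₂)².
n₂ = 202 × (0.007/0.005)² = 202 × 1.96 = 395.92
Round up: n₂ = 396.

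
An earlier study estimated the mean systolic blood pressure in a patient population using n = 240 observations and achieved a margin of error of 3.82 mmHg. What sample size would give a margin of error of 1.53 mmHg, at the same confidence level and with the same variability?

Margin of error scales as 1/√n, so n₂ = n₁·(E₁/E₂)².
n₂ = 240 × (3.82/1.53)² = 240 × 6.234 = 1496.16
Round up: n₂ = 1497.

1497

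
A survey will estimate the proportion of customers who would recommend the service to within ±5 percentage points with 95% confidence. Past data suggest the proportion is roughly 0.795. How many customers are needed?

251

For a proportion with margin E = 0.05 at 95% confidence, z = 1.960.
n = p̂(1−p̂)(z/E)² = 0.795 × 0.205 × (1.960/0.05)² = 250.43
Round up: n = 251.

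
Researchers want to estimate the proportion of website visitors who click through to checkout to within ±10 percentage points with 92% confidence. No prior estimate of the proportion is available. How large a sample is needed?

n = 77

For a proportion with margin E = 0.1 at 92% confidence, z = 1.751.
With no prior estimate, use p = 0.5, which maximizes p(1−p) at 0.25.
n = 0.25 × (z/E)² = 0.25 × (1.751/0.1)² = 76.65
Round up: n = 77.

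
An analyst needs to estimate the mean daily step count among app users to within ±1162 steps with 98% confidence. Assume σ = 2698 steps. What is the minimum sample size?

For a mean, the margin of error is E = z·σ/√n, so n = (zσ/E)².
At 98% confidence, z = 2.326.
n = (2.326 × 2698 / 1162)² = 29.17
Round up: n = 30.

30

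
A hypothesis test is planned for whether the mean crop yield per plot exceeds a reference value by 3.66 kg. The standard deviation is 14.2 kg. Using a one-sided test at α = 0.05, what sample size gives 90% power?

129

For a one-sample z-test, n = ((z_α + z_β)·σ/δ)².
z_α = 1.645 (one-sided α = 0.05); z_β = 1.282 (power 90% → β = 0.1).
n = (2.927 × 14.2 / 3.66)² = 128.96
Round up: n = 129.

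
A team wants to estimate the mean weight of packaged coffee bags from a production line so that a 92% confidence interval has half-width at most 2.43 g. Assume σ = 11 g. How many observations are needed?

63

For a mean, the margin of error is E = z·σ/√n, so n = (zσ/E)².
At 92% confidence, z = 1.751.
n = (1.751 × 11 / 2.43)² = 62.83
Round up: n = 63.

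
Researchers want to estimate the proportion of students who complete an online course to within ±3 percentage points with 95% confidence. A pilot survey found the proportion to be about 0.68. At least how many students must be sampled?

For a proportion with margin E = 0.03 at 95% confidence, z = 1.960.
n = p̂(1−p̂)(z/E)² = 0.68 × 0.32 × (1.960/0.03)² = 928.81
Round up: n = 929.

n = 929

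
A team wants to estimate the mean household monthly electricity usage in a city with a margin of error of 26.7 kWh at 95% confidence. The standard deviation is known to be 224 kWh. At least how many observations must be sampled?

For a mean, the margin of error is E = z·σ/√n, so n = (zσ/E)².
At 95% confidence, z = 1.960.
n = (1.960 × 224 / 26.7)² = 270.39
Round up: n = 271.

271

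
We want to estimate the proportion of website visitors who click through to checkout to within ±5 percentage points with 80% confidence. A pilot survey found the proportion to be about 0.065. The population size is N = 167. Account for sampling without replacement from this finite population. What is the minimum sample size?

33

For a proportion with margin E = 0.05 at 80% confidence, z = 1.282.
n = p̂(1−p̂)(z/E)² = 0.065 × 0.935 × (1.282/0.05)² = 39.95 — call this n₀.
Finite-population correction with N = 167: n = n₀ / (1 + (n₀−1)/N) = 39.95 / 1.233 = 32.40
Round up: n = 33.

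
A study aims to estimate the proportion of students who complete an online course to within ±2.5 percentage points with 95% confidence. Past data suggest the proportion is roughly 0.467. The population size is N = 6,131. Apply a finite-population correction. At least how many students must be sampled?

1225

For a proportion with margin E = 0.025 at 95% confidence, z = 1.960.
n = p̂(1−p̂)(z/E)² = 0.467 × 0.533 × (1.960/0.025)² = 1529.95 — call this n₀.
Finite-population correction with N = 6,131: n = n₀ / (1 + (n₀−1)/N) = 1529.95 / 1.249 = 1224.94
Round up: n = 1225.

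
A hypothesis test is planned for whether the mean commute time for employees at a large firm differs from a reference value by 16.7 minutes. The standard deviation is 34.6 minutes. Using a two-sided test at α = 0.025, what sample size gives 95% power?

For a one-sample z-test, n = ((z_{α/2} + z_β)·σ/δ)².
z_{α/2} = 2.241 (two-sided α = 0.025); z_β = 1.645 (power 95% → β = 0.05).
n = (3.886 × 34.6 / 16.7)² = 64.82
Round up: n = 65.

65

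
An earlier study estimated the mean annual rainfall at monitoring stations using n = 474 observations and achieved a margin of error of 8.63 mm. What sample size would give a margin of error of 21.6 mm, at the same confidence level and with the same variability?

n = 76

Margin of error scales as 1/√n, so n₂ = n₁·(E₁/E₂)².
n₂ = 474 × (8.63/21.6)² = 474 × 0.1596 = 75.65
Round up: n₂ = 76.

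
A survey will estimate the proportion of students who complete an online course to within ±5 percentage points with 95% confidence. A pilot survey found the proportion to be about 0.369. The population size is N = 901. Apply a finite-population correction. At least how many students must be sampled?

257

For a proportion with margin E = 0.05 at 95% confidence, z = 1.960.
n = p̂(1−p̂)(z/E)² = 0.369 × 0.631 × (1.960/0.05)² = 357.79 — call this n₀.
Finite-population correction with N = 901: n = n₀ / (1 + (n₀−1)/N) = 357.79 / 1.396 = 256.30
Round up: n = 257.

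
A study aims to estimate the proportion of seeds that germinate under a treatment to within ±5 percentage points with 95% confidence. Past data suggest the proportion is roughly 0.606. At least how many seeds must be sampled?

For a proportion with margin E = 0.05 at 95% confidence, z = 1.960.
n = p̂(1−p̂)(z/E)² = 0.606 × 0.394 × (1.960/0.05)² = 366.89
Round up: n = 367.

367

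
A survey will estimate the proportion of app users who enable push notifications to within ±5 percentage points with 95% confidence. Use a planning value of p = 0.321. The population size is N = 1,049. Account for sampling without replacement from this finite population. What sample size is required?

For a proportion with margin E = 0.05 at 95% confidence, z = 1.960.
n = p̂(1−p̂)(z/E)² = 0.321 × 0.679 × (1.960/0.05)² = 334.92 — call this n₀.
Finite-population correction with N = 1,049: n = n₀ / (1 + (n₀−1)/N) = 334.92 / 1.318 = 254.11
Round up: n = 255.

255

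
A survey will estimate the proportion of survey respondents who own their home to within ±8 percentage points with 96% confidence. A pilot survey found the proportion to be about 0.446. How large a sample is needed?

For a proportion with margin E = 0.08 at 96% confidence, z = 2.054.
n = p̂(1−p̂)(z/E)² = 0.446 × 0.554 × (2.054/0.08)² = 162.88
Round up: n = 163.

163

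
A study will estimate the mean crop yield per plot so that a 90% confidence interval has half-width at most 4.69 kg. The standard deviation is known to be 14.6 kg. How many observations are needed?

For a mean, the margin of error is E = z·σ/√n, so n = (zσ/E)².
At 90% confidence, z = 1.645.
n = (1.645 × 14.6 / 4.69)² = 26.22
Round up: n = 27.

27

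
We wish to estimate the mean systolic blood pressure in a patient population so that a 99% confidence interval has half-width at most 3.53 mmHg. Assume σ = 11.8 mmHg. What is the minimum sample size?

75

For a mean, the margin of error is E = z·σ/√n, so n = (zσ/E)².
At 99% confidence, z = 2.576.
n = (2.576 × 11.8 / 3.53)² = 74.15
Round up: n = 75.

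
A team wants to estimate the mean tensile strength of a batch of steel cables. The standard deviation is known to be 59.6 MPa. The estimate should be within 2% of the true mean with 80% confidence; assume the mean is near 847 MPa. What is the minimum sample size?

For a mean, the margin of error is E = z·σ/√n, so n = (zσ/E)².
At 80% confidence, z = 1.282.
E = 2% of 847 = 16.94 MPa.
n = (1.282 × 59.6 / 16.94)² = 20.34
Round up: n = 21.

21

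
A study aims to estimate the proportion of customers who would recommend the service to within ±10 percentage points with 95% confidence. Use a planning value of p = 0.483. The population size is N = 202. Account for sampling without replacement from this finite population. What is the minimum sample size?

For a proportion with margin E = 0.1 at 95% confidence, z = 1.960.
n = p̂(1−p̂)(z/E)² = 0.483 × 0.517 × (1.960/0.1)² = 95.93 — call this n₀.
Finite-population correction with N = 202: n = n₀ / (1 + (n₀−1)/N) = 95.93 / 1.47 = 65.26
Round up: n = 66.

66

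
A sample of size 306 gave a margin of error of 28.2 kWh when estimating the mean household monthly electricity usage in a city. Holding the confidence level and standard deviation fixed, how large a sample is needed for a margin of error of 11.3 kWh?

1906

Margin of error scales as 1/√n, so n₂ = n₁·(E₁/E₂)².
n₂ = 306 × (28.2/11.3)² = 306 × 6.228 = 1905.77
Round up: n₂ = 1906.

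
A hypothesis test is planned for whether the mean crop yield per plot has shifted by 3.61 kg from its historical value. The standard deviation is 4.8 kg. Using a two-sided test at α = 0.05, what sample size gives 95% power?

n = 23

For a one-sample z-test, n = ((z_{α/2} + z_β)·σ/δ)².
z_{α/2} = 1.960 (two-sided α = 0.05); z_β = 1.645 (power 95% → β = 0.05).
n = (3.605 × 4.8 / 3.61)² = 22.98
Round up: n = 23.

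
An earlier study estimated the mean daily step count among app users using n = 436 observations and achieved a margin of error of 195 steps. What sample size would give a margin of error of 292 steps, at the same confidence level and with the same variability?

Margin of error scales as 1/√n, so n₂ = n₁·(E₁/E₂)².
n₂ = 436 × (195/292)² = 436 × 0.446 = 194.46
Round up: n₂ = 195.

195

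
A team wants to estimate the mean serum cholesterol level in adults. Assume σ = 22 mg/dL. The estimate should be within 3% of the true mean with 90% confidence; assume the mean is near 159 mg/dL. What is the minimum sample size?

58

For a mean, the margin of error is E = z·σ/√n, so n = (zσ/E)².
At 90% confidence, z = 1.645.
E = 3% of 159 = 4.77 mg/dL.
n = (1.645 × 22 / 4.77)² = 57.56
Round up: n = 58.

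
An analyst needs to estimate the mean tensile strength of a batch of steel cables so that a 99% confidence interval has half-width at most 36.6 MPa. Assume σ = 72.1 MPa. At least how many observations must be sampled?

26

For a mean, the margin of error is E = z·σ/√n, so n = (zσ/E)².
At 99% confidence, z = 2.576.
n = (2.576 × 72.1 / 36.6)² = 25.75
Round up: n = 26.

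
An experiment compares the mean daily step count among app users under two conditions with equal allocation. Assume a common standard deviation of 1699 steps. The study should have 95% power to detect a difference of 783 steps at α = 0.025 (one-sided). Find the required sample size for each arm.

For two equal groups, n per group = 2·((z_α + z_β)·σ/δ)².
z_α = 1.960; z_β = 1.645 (power 95%).
n = 2 × (3.605 × 1699 / 783)² = 2 × 61.19 = 122.38
Round up: n = 123 per group.

123 per group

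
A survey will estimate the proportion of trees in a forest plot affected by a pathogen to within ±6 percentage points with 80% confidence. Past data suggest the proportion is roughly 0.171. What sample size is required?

For a proportion with margin E = 0.06 at 80% confidence, z = 1.282.
n = p̂(1−p̂)(z/E)² = 0.171 × 0.829 × (1.282/0.06)² = 64.72
Round up: n = 65.

65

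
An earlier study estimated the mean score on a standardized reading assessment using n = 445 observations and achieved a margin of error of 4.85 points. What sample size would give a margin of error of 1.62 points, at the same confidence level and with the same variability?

Margin of error scales as 1/√n, so n₂ = n₁·(E₁/E₂)².
n₂ = 445 × (4.85/1.62)² = 445 × 8.963 = 3988.53
Round up: n₂ = 3989.

3989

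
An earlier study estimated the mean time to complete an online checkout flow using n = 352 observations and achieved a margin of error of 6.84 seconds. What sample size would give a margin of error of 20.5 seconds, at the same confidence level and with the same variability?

Margin of error scales as 1/√n, so n₂ = n₁·(E₁/E₂)².
n₂ = 352 × (6.84/20.5)² = 352 × 0.1113 = 39.18
Round up: n₂ = 40.

n = 40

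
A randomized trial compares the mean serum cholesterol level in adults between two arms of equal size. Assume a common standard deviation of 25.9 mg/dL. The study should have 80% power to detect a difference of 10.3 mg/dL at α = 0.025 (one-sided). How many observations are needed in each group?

For two equal groups, n per group = 2·((z_α + z_β)·σ/δ)².
z_α = 1.960; z_β = 0.842 (power 80%).
n = 2 × (2.802 × 25.9 / 10.3)² = 2 × 49.64 = 99.28
Round up: n = 100 per group.

100 per group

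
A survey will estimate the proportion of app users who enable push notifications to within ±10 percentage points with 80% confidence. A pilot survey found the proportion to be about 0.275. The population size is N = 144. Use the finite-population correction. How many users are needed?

27

For a proportion with margin E = 0.1 at 80% confidence, z = 1.282.
n = p̂(1−p̂)(z/E)² = 0.275 × 0.725 × (1.282/0.1)² = 32.77 — call this n₀.
Finite-population correction with N = 144: n = n₀ / (1 + (n₀−1)/N) = 32.77 / 1.221 = 26.84
Round up: n = 27.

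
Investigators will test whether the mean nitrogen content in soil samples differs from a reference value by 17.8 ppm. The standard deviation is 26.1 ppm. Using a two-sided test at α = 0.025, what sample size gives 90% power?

For a one-sample z-test, n = ((z_{α/2} + z_β)·σ/δ)².
z_{α/2} = 2.241 (two-sided α = 0.025); z_β = 1.282 (power 90% → β = 0.1).
n = (3.523 × 26.1 / 17.8)² = 26.68
Round up: n = 27.

n = 27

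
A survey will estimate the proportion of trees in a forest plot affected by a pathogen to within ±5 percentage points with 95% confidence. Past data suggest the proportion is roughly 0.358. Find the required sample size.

354

For a proportion with margin E = 0.05 at 95% confidence, z = 1.960.
n = p̂(1−p̂)(z/E)² = 0.358 × 0.642 × (1.960/0.05)² = 353.18
Round up: n = 354.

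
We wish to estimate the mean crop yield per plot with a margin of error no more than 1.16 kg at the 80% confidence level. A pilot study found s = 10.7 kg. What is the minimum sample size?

For a mean, the margin of error is E = z·σ/√n, so n = (zσ/E)².
At 80% confidence, z = 1.282.
n = (1.282 × 10.7 / 1.16)² = 139.84
Round up: n = 140.

n = 140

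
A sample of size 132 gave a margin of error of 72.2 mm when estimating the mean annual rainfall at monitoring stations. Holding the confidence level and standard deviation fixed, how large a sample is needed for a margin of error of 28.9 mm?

824

Margin of error scales as 1/√n, so n₂ = n₁·(E₁/E₂)².
n₂ = 132 × (72.2/28.9)² = 132 × 6.241 = 823.81
Round up: n₂ = 824.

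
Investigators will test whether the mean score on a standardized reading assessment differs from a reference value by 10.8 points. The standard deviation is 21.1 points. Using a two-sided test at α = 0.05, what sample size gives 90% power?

For a one-sample z-test, n = ((z_{α/2} + z_β)·σ/δ)².
z_{α/2} = 1.960 (two-sided α = 0.05); z_β = 1.282 (power 90% → β = 0.1).
n = (3.242 × 21.1 / 10.8)² = 40.12
Round up: n = 41.

41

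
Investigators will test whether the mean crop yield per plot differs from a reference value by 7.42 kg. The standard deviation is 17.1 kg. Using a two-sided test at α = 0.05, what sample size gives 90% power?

For a one-sample z-test, n = ((z_{α/2} + z_β)·σ/δ)².
z_{α/2} = 1.960 (two-sided α = 0.05); z_β = 1.282 (power 90% → β = 0.1).
n = (3.242 × 17.1 / 7.42)² = 55.82
Round up: n = 56.

56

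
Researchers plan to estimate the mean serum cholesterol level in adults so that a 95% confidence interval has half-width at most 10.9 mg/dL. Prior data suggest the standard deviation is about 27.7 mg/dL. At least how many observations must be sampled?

n = 25

For a mean, the margin of error is E = z·σ/√n, so n = (zσ/E)².
At 95% confidence, z = 1.960.
n = (1.960 × 27.7 / 10.9)² = 24.81
Round up: n = 25.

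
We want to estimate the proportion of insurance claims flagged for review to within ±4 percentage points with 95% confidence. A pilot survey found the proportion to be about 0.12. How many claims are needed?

254

For a proportion with margin E = 0.04 at 95% confidence, z = 1.960.
n = p̂(1−p̂)(z/E)² = 0.12 × 0.88 × (1.960/0.04)² = 253.55
Round up: n = 254.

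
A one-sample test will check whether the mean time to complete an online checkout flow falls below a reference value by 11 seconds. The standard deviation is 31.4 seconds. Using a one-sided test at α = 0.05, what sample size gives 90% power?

For a one-sample z-test, n = ((z_α + z_β)·σ/δ)².
z_α = 1.645 (one-sided α = 0.05); z_β = 1.282 (power 90% → β = 0.1).
n = (2.927 × 31.4 / 11)² = 69.81
Round up: n = 70.

70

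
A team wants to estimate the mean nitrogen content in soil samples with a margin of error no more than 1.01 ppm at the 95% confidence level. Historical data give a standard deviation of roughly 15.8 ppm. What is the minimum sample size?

For a mean, the margin of error is E = z·σ/√n, so n = (zσ/E)².
At 95% confidence, z = 1.960.
n = (1.960 × 15.8 / 1.01)² = 940.12
Round up: n = 941.

941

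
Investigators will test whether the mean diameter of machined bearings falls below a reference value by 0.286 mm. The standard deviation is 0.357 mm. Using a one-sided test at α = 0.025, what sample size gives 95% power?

For a one-sample z-test, n = ((z_α + z_β)·σ/δ)².
z_α = 1.960 (one-sided α = 0.025); z_β = 1.645 (power 95% → β = 0.05).
n = (3.605 × 0.357 / 0.286)² = 20.25
Round up: n = 21.

21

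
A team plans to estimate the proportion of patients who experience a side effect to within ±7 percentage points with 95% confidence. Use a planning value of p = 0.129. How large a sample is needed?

For a proportion with margin E = 0.07 at 95% confidence, z = 1.960.
n = p̂(1−p̂)(z/E)² = 0.129 × 0.871 × (1.960/0.07)² = 88.09
Round up: n = 89.

n = 89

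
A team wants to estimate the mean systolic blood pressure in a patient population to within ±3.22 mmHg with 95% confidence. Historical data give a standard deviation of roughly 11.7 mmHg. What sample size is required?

For a mean, the margin of error is E = z·σ/√n, so n = (zσ/E)².
At 95% confidence, z = 1.960.
n = (1.960 × 11.7 / 3.22)² = 50.72
Round up: n = 51.

n = 51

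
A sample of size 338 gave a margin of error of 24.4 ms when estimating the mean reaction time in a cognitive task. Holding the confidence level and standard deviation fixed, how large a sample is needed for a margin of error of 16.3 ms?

758

Margin of error scales as 1/√n, so n₂ = n₁·(E₁/E₂)².
n₂ = 338 × (24.4/16.3)² = 338 × 2.241 = 757.46
Round up: n₂ = 758.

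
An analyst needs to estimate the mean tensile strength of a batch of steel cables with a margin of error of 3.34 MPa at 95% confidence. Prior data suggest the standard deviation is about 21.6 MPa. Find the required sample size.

n = 161

For a mean, the margin of error is E = z·σ/√n, so n = (zσ/E)².
At 95% confidence, z = 1.960.
n = (1.960 × 21.6 / 3.34)² = 160.67
Round up: n = 161.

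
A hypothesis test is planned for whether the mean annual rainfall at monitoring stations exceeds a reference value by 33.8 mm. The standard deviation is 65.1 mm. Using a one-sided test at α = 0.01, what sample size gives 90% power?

n = 49

For a one-sample z-test, n = ((z_α + z_β)·σ/δ)².
z_α = 2.326 (one-sided α = 0.01); z_β = 1.282 (power 90% → β = 0.1).
n = (3.608 × 65.1 / 33.8)² = 48.29
Round up: n = 49.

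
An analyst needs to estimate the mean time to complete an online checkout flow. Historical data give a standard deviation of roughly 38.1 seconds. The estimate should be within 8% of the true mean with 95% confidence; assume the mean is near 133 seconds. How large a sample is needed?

For a mean, the margin of error is E = z·σ/√n, so n = (zσ/E)².
At 95% confidence, z = 1.960.
E = 8% of 133 = 10.64 seconds.
n = (1.960 × 38.1 / 10.64)² = 49.26
Round up: n = 50.

50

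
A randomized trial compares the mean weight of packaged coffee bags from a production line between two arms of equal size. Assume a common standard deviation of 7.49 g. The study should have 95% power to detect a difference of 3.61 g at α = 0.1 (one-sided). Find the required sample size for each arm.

For two equal groups, n per group = 2·((z_α + z_β)·σ/δ)².
z_α = 1.282; z_β = 1.645 (power 95%).
n = 2 × (2.927 × 7.49 / 3.61)² = 2 × 36.88 = 73.76
Round up: n = 74 per group.

74 per group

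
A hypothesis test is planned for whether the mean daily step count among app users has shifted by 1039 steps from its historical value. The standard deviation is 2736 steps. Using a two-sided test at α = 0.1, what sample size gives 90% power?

For a one-sample z-test, n = ((z_{α/2} + z_β)·σ/δ)².
z_{α/2} = 1.645 (two-sided α = 0.1); z_β = 1.282 (power 90% → β = 0.1).
n = (2.927 × 2736 / 1039)² = 59.41
Round up: n = 60.

n = 60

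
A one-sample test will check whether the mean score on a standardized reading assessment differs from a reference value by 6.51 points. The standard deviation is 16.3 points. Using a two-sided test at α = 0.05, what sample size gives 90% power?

n = 66

For a one-sample z-test, n = ((z_{α/2} + z_β)·σ/δ)².
z_{α/2} = 1.960 (two-sided α = 0.05); z_β = 1.282 (power 90% → β = 0.1).
n = (3.242 × 16.3 / 6.51)² = 65.89
Round up: n = 66.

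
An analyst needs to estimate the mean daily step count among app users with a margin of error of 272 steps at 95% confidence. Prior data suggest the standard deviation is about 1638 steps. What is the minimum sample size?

n = 140

For a mean, the margin of error is E = z·σ/√n, so n = (zσ/E)².
At 95% confidence, z = 1.960.
n = (1.960 × 1638 / 272)² = 139.32
Round up: n = 140.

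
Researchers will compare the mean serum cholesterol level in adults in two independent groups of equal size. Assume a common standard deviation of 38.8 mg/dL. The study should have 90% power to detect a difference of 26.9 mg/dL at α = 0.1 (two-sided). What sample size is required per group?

36 per group

For two equal groups, n per group = 2·((z_{α/2} + z_β)·σ/δ)².
z_{α/2} = 1.645; z_β = 1.282 (power 90%).
n = 2 × (2.927 × 38.8 / 26.9)² = 2 × 17.82 = 35.64
Round up: n = 36 per group.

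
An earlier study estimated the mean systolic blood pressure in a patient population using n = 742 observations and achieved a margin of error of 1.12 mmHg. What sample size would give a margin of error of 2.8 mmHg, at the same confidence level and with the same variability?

Margin of error scales as 1/√n, so n₂ = n₁·(E₁/E₂)².
n₂ = 742 × (1.12/2.8)² = 742 × 0.16 = 118.72
Round up: n₂ = 119.

n = 119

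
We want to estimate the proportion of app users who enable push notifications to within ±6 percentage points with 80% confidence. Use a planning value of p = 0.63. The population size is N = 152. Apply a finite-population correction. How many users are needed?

n = 63

For a proportion with margin E = 0.06 at 80% confidence, z = 1.282.
n = p̂(1−p̂)(z/E)² = 0.63 × 0.37 × (1.282/0.06)² = 106.42 — call this n₀.
Finite-population correction with N = 152: n = n₀ / (1 + (n₀−1)/N) = 106.42 / 1.694 = 62.82
Round up: n = 63.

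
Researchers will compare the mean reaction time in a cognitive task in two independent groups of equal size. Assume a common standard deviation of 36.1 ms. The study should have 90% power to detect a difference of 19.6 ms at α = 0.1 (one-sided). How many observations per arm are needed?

For two equal groups, n per group = 2·((z_α + z_β)·σ/δ)².
z_α = 1.282; z_β = 1.282 (power 90%).
n = 2 × (2.564 × 36.1 / 19.6)² = 2 × 22.30 = 44.60
Round up: n = 45 per group.

45 per group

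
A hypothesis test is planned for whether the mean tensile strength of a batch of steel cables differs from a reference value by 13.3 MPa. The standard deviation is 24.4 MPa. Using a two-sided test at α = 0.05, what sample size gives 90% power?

For a one-sample z-test, n = ((z_{α/2} + z_β)·σ/δ)².
z_{α/2} = 1.960 (two-sided α = 0.05); z_β = 1.282 (power 90% → β = 0.1).
n = (3.242 × 24.4 / 13.3)² = 35.38
Round up: n = 36.

36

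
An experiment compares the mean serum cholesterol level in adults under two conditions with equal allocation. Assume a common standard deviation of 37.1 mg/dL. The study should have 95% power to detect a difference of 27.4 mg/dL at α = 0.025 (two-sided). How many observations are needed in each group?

56 per group

For two equal groups, n per group = 2·((z_{α/2} + z_β)·σ/δ)².
z_{α/2} = 2.241; z_β = 1.645 (power 95%).
n = 2 × (3.886 × 37.1 / 27.4)² = 2 × 27.69 = 55.38
Round up: n = 56 per group.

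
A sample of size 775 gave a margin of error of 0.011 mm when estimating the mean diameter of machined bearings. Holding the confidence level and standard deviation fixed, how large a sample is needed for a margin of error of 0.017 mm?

Margin of error scales as 1/√n, so n₂ = n₁·(E₁/E₂)².
n₂ = 775 × (0.011/0.017)² = 775 × 0.4187 = 324.49
Round up: n₂ = 325.

n = 325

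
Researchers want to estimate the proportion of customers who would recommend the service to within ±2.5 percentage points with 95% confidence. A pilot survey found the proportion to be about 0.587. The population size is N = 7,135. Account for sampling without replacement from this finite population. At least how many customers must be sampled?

For a proportion with margin E = 0.025 at 95% confidence, z = 1.960.
n = p̂(1−p̂)(z/E)² = 0.587 × 0.413 × (1.960/0.025)² = 1490.12 — call this n₀.
Finite-population correction with N = 7,135: n = n₀ / (1 + (n₀−1)/N) = 1490.12 / 1.209 = 1232.52
Round up: n = 1233.

1233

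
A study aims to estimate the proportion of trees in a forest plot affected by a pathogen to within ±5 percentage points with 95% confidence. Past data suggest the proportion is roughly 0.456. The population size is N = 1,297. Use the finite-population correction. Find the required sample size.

For a proportion with margin E = 0.05 at 95% confidence, z = 1.960.
n = p̂(1−p̂)(z/E)² = 0.456 × 0.544 × (1.960/0.05)² = 381.19 — call this n₀.
Finite-population correction with N = 1,297: n = n₀ / (1 + (n₀−1)/N) = 381.19 / 1.293 = 294.81
Round up: n = 295.

295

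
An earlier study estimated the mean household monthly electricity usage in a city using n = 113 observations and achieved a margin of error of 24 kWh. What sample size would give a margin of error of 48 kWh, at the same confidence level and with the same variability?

Margin of error scales as 1/√n, so n₂ = n₁·(E₁/E₂)².
n₂ = 113 × (24/48)² = 113 × 0.25 = 28.25
Round up: n₂ = 29.

29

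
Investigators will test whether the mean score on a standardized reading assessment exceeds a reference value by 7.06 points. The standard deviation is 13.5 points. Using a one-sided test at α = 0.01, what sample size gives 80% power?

37

For a one-sample z-test, n = ((z_α + z_β)·σ/δ)².
z_α = 2.326 (one-sided α = 0.01); z_β = 0.842 (power 80% → β = 0.2).
n = (3.168 × 13.5 / 7.06)² = 36.70
Round up: n = 37.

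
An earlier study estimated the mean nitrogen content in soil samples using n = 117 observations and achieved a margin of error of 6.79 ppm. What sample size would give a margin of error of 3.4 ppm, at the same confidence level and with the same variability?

467

Margin of error scales as 1/√n, so n₂ = n₁·(E₁/E₂)².
n₂ = 117 × (6.79/3.4)² = 117 × 3.988 = 466.60
Round up: n₂ = 467.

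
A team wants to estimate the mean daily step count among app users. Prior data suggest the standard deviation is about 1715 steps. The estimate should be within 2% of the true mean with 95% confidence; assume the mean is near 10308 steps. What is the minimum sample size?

266

For a mean, the margin of error is E = z·σ/√n, so n = (zσ/E)².
At 95% confidence, z = 1.960.
E = 2% of 10308 = 206.2 steps.
n = (1.960 × 1715 / 206.2)² = 265.85
Round up: n = 266.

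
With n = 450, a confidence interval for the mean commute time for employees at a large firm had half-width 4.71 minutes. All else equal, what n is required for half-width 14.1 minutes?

Margin of error scales as 1/√n, so n₂ = n₁·(E₁/E₂)².
n₂ = 450 × (4.71/14.1)² = 450 × 0.1116 = 50.22
Round up: n₂ = 51.

n = 51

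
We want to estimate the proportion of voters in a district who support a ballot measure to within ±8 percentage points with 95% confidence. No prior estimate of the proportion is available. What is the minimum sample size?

For a proportion with margin E = 0.08 at 95% confidence, z = 1.960.
With no prior estimate, use p = 0.5, which maximizes p(1−p) at 0.25.
n = 0.25 × (z/E)² = 0.25 × (1.960/0.08)² = 150.06
Round up: n = 151.

151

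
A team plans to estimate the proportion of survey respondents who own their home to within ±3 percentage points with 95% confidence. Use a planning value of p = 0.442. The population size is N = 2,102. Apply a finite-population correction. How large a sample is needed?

n = 702

For a proportion with margin E = 0.03 at 95% confidence, z = 1.960.
n = p̂(1−p̂)(z/E)² = 0.442 × 0.558 × (1.960/0.03)² = 1052.75 — call this n₀.
Finite-population correction with N = 2,102: n = n₀ / (1 + (n₀−1)/N) = 1052.75 / 1.5 = 701.83
Round up: n = 702.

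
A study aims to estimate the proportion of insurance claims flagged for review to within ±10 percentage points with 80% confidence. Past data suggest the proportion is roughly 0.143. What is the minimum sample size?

For a proportion with margin E = 0.1 at 80% confidence, z = 1.282.
n = p̂(1−p̂)(z/E)² = 0.143 × 0.857 × (1.282/0.1)² = 20.14
Round up: n = 21.

21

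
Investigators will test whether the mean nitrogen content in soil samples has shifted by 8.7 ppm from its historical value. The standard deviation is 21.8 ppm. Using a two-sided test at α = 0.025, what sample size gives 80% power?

For a one-sample z-test, n = ((z_{α/2} + z_β)·σ/δ)².
z_{α/2} = 2.241 (two-sided α = 0.025); z_β = 0.842 (power 80% → β = 0.2).
n = (3.083 × 21.8 / 8.7)² = 59.68
Round up: n = 60.

60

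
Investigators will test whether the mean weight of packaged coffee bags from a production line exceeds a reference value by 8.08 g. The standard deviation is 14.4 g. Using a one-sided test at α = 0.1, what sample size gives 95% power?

28

For a one-sample z-test, n = ((z_α + z_β)·σ/δ)².
z_α = 1.282 (one-sided α = 0.1); z_β = 1.645 (power 95% → β = 0.05).
n = (2.927 × 14.4 / 8.08)² = 27.21
Round up: n = 28.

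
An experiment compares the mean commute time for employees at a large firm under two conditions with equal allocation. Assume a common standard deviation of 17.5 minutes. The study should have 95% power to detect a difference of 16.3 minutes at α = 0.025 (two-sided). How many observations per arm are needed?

For two equal groups, n per group = 2·((z_{α/2} + z_β)·σ/δ)².
z_{α/2} = 2.241; z_β = 1.645 (power 95%).
n = 2 × (3.886 × 17.5 / 16.3)² = 2 × 17.41 = 34.82
Round up: n = 35 per group.

35 per group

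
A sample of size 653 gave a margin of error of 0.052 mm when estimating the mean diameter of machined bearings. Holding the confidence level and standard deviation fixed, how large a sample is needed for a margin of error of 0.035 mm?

1442

Margin of error scales as 1/√n, so n₂ = n₁·(E₁/E₂)².
n₂ = 653 × (0.052/0.035)² = 653 × 2.207 = 1441.17
Round up: n₂ = 1442.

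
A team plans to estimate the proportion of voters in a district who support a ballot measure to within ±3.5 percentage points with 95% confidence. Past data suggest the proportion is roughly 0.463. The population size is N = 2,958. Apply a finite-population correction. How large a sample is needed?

For a proportion with margin E = 0.035 at 95% confidence, z = 1.960.
n = p̂(1−p̂)(z/E)² = 0.463 × 0.537 × (1.960/0.035)² = 779.71 — call this n₀.
Finite-population correction with N = 2,958: n = n₀ / (1 + (n₀−1)/N) = 779.71 / 1.263 = 617.35
Round up: n = 618.

618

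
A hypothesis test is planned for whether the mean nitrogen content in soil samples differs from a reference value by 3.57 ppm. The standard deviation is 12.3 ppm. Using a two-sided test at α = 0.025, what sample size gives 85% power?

For a one-sample z-test, n = ((z_{α/2} + z_β)·σ/δ)².
z_{α/2} = 2.241 (two-sided α = 0.025); z_β = 1.036 (power 85% → β = 0.15).
n = (3.277 × 12.3 / 3.57)² = 127.48
Round up: n = 128.

128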